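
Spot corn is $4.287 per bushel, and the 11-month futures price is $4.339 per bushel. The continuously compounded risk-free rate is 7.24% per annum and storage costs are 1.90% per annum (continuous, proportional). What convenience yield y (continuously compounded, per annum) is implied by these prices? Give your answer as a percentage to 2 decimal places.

7.82%

F = S·e^((r+u−y)T) ⇒ (r+u−y) = ln(F/S)/T
ln(4.339/4.287) = 0.012057; /T ⇒ 0.013153
y = r + u − ln(F/S)/T = 0.0724 + 0.0190 − 0.013153 = 0.078247
y = 7.82%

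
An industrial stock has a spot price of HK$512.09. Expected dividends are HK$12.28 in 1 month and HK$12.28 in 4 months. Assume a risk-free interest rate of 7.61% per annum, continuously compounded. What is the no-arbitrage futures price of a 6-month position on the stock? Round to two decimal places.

PV(dividends) I = 12.28·e^(−0.0761·1/12) + 12.28·e^(−0.0761·4/12)
I = 12.2024 + 11.9724 = 24.1748
F = (S − I)·e^(rT) = (512.09 − 24.1748) · e^(0.0761·6/12)
= 487.9152 · e^0.038050 = 487.9152 × 1.038783 = HK$506.84

HK$506.84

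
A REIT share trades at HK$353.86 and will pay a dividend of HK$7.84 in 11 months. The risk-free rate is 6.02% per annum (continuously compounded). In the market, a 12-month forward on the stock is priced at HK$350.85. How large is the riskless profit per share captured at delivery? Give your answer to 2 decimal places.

PV(dividends) I = 7.84·e^(−0.0602·11/12) = 7.4191
Fair forward F* = (S − I)·e^(rT) = (353.86 − 7.4191)·e^0.060200 = 346.4409 × 1.062049 = 367.9372
Market HK$350.85 < fair 367.9372: forward underpriced → reverse cash-and-carry (short the stock, invest proceeds at r, pay the dividends, go long the forward).
Profit at T = |F_mkt − F*| = |350.85 − 367.9372| = HK$17.09 per share

HK$17.09 per share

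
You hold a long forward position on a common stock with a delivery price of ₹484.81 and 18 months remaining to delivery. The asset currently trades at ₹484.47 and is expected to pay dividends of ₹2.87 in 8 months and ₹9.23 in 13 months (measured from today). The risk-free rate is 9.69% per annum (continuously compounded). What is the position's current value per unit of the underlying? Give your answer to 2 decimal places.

₹54.24

PV(remaining dividends) I = 2.87·e^(−0.0969·8/12) + 9.23·e^(−0.0969·13/12) = 11.0007
Current forward F = (S − I)·e^(rT) = (484.47 − 11.0007)·e^(0.0969·18/12) = 473.4693 × 1.156444 = 547.5407
Value (long) = (F − K)·e^(−rT) = (547.5407 − 484.81) × 0.864720 = 54.2445
Value = ₹54.24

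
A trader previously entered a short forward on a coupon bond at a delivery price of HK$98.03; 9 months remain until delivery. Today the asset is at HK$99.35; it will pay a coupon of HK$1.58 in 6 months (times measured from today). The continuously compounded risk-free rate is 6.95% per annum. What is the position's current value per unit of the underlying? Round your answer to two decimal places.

PV(remaining coupons) I = 1.58·e^(−0.0695·6/12) = 1.5260
Current forward F = (S − I)·e^(rT) = (99.35 − 1.5260)·e^(0.0695·9/12) = 97.8240 × 1.053507 = 103.0583
Value (long) = (F − K)·e^(−rT) = (103.0583 − 98.03) × 0.949210 = 4.7729
Short position value = −(long value) = -HK$4.77

-HK$4.77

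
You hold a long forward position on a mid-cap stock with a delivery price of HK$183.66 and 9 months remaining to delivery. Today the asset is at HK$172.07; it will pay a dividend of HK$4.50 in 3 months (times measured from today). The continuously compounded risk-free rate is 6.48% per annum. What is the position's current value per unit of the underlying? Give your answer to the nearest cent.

-HK$7.31

PV(remaining dividends) I = 4.50·e^(−0.0648·3/12) = 4.4277
Current forward F = (S − I)·e^(rT) = (172.07 − 4.4277)·e^(0.0648·9/12) = 167.6423 × 1.049800 = 175.9909
Value (long) = (F − K)·e^(−rT) = (175.9909 − 183.66) × 0.952562 = -7.3053
Value = -HK$7.31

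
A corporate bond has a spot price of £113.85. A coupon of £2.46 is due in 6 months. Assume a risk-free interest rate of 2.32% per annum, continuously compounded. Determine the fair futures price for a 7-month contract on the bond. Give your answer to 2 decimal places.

PV(coupons) I = 2.46·e^(−0.0232·6/12)
I = 2.4316
F = (S − I)·e^(rT) = (113.85 − 2.4316) · e^(0.0232·7/12)
= 111.4184 · e^0.013533 = 111.4184 × 1.013625 = £112.94

£112.94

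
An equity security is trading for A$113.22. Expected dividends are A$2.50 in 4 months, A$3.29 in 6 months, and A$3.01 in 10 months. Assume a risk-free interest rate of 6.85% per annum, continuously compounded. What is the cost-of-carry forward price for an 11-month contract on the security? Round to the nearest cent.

PV(dividends) I = 2.50·e^(−0.0685·4/12) + 3.29·e^(−0.0685·6/12) + 3.01·e^(−0.0685·10/12)
I = 2.4436 + 3.1792 + 2.8430 = 8.4658
F = (S − I)·e^(rT) = (113.22 − 8.4658) · e^(0.0685·11/12)
= 104.7542 · e^0.062792 = 104.7542 × 1.064805 = A$111.54

A$111.54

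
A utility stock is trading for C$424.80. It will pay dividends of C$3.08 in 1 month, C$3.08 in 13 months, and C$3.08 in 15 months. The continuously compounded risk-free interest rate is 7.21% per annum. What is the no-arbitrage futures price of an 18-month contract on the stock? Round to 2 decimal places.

C$463.60

PV(dividends) I = 3.08·e^(−0.0721·1/12) + 3.08·e^(−0.0721·13/12) + 3.08·e^(−0.0721·15/12)
I = 3.0615 + 2.8486 + 2.8146 = 8.7247
F = (S − I)·e^(rT) = (424.80 − 8.7247) · e^(0.0721·18/12)
= 416.0753 · e^0.108150 = 416.0753 × 1.114215 = C$463.60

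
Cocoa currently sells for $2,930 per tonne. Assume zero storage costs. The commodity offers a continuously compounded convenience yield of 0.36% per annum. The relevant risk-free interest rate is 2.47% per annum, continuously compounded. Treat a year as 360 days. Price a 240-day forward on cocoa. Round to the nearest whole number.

Net carry = r + u − y = 0.0247 + 0.0000 − 0.0036 = 0.0211
F = S·e^((r+u−y)T) = 2930 · e^(0.0211 × 240/360) = 2930 · e^0.014067
= 2930 × 1.014166 = $2,972 per tonne

$2,972 per tonne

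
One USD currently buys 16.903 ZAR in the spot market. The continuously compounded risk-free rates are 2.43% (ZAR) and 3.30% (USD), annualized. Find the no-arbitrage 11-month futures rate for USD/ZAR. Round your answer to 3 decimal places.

F = S·e^((r_ZAR − r_USD)T) = 16.903 · e^((0.0243 − 0.0330) × 11/12)
= 16.903 · e^-0.007975 = 16.903 × 0.992057
F = 16.769 ZAR per USD

16.769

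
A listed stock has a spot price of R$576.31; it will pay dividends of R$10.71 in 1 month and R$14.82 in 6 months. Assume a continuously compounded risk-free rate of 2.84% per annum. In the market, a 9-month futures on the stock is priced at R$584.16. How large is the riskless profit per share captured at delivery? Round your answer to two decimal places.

R$21.28 per share

PV(dividends) I = 10.71·e^(−0.0284·1/12) + 14.82·e^(−0.0284·6/12) = 25.2957
Fair futures F* = (S − I)·e^(rT) = (576.31 − 25.2957)·e^0.021300 = 551.0143 × 1.021528 = 562.8765
Market R$584.16 > fair 562.8765: forward overpriced → cash-and-carry (borrow at r, buy the stock and collect the dividends, short the forward).
Profit at T = |F_mkt − F*| = |584.16 − 562.8765| = R$21.28 per share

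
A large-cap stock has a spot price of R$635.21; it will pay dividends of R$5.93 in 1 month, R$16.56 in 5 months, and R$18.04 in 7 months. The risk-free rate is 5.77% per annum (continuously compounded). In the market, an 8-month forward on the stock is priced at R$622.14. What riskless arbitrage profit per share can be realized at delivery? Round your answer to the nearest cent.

R$3.08 per share

PV(dividends) I = 5.93·e^(−0.0577·1/12) + 16.56·e^(−0.0577·5/12) + 18.04·e^(−0.0577·7/12) = 39.5111
Fair forward F* = (S − I)·e^(rT) = (635.21 − 39.5111)·e^0.038467 = 595.6989 × 1.039216 = 619.0598
Market R$622.14 > fair 619.0598: forward overpriced → cash-and-carry (borrow at r, buy the stock and collect the dividends, short the forward).
Profit at T = |F_mkt − F*| = |622.14 − 619.0598| = R$3.08 per share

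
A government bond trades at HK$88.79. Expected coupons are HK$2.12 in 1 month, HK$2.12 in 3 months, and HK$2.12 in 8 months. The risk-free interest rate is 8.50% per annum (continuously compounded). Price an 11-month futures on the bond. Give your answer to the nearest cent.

PV(coupons) I = 2.12·e^(−0.0850·1/12) + 2.12·e^(−0.0850·3/12) + 2.12·e^(−0.0850·8/12)
I = 2.1050 + 2.0754 + 2.0032 = 6.1836
F = (S − I)·e^(rT) = (88.79 − 6.1836) · e^(0.0850·11/12)
= 82.6064 · e^0.077917 = 82.6064 × 1.081033 = HK$89.30

HK$89.30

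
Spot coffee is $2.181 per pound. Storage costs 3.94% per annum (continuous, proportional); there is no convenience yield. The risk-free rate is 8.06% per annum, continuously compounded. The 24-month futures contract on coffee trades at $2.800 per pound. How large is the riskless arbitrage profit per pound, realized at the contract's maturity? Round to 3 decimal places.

$0.027 per pound

Fair futures: F* = S·e^(carry·T), with carry = (r + u) = 0.0806 + 0.0394 = 0.1200
F* = 2.181 · e^(0.1200 × 24/12) = 2.181 · e^0.240000 = 2.181 × 1.271249 = $2.7726
Market $2.800 > fair $2.7726: forward overpriced → cash-and-carry (buy spot, short the forward).
At maturity, profit = |F_mkt − F*| = |2.800 − 2.7726| = $0.027 per pound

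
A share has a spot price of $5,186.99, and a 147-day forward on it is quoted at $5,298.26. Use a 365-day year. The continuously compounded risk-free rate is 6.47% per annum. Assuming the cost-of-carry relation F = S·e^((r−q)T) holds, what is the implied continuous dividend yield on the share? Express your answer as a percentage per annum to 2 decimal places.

1.20%

From F = S·e^((r−q)T): (r − q) = ln(F/S)/T
ln(5298.26/5186.99) = ln(1.021452) = 0.021225
(r − q) = 0.021225 / (147/365) = 0.052702
q = r − ln(F/S)/T = 0.0647 − 0.052702 = 0.011998
q = 1.20%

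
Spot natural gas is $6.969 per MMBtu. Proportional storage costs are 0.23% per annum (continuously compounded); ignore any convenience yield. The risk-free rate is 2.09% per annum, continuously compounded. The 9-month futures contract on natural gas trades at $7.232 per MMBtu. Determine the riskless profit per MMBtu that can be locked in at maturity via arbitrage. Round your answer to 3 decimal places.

Fair futures: F* = S·e^(carry·T), with carry = (r + u) = 0.0209 + 0.0023 = 0.0232
F* = 6.969 · e^(0.0232 × 9/12) = 6.969 · e^0.017400 = 6.969 × 1.017552 = $7.0913
Market $7.232 > fair $7.0913: forward overpriced → cash-and-carry (buy spot, short the forward).
At maturity, profit = |F_mkt − F*| = |7.232 − 7.0913| = $0.141 per MMBtu

$0.141 per MMBtu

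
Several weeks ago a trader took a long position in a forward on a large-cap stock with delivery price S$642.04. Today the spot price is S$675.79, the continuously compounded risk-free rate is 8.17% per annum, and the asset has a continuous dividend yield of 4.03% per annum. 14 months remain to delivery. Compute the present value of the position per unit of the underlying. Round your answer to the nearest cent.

Current fair forward for the remaining 14 months: F = S·e^((r − q)·T), (r − q) = 0.0817 − 0.0403 = 0.0414
F = 675.79 · e^(0.0414 × 14/12) = 675.79 × 1.049485 = 709.2315
Value of long forward = (F − K)·e^(−rT) = (709.2315 − 642.04) · e^(−0.0817·14/12)
= 67.1915 × 0.909085 = 61.08

S$61.08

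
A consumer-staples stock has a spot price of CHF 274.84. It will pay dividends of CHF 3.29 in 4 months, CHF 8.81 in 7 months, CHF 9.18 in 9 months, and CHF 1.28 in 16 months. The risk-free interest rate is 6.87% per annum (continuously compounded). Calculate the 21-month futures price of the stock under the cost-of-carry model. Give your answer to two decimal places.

PV(dividends) I = 3.29·e^(−0.0687·4/12) + 8.81·e^(−0.0687·7/12) + 9.18·e^(−0.0687·9/12) + 1.28·e^(−0.0687·16/12)
I = 3.2155 + 8.4639 + 8.7190 + 1.1680 = 21.5664
F = (S − I)·e^(rT) = (274.84 − 21.5664) · e^(0.0687·21/12)
= 253.2736 · e^0.120225 = 253.2736 × 1.127751 = CHF 285.63

CHF 285.63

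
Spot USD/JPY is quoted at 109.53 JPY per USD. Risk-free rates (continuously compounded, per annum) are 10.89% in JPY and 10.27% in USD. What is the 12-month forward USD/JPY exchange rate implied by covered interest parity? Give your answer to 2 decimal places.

F = S·e^((r_JPY − r_USD)T) = 109.53 · e^((0.1089 − 0.1027) × 12/12)
= 109.53 · e^0.006200 = 109.53 × 1.006219
F = 110.21 JPY per USD

110.21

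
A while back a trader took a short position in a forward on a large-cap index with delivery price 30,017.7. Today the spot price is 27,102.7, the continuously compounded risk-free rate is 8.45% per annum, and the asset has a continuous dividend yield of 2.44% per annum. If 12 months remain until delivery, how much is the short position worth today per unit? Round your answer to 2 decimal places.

1136.02

Current fair forward for the remaining 12 months: F = S·e^((r − q)·T), (r − q) = 0.0845 − 0.0244 = 0.0601
F = 27102.7 · e^(0.0601 × 12/12) = 27102.7 × 1.06194274 = 28781.5155
Value of long forward = (F − K)·e^(−rT) = (28781.5155 − 30017.7) · e^(−0.0845·12/12)
= -1236.1845 × 0.91897166 = -1136.02
Short position value = −(long value) = 1136.02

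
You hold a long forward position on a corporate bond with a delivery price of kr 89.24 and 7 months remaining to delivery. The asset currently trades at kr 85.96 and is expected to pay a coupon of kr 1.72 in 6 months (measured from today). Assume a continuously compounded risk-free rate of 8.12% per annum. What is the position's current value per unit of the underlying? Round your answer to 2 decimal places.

-kr 0.80

PV(remaining coupons) I = 1.72·e^(−0.0812·6/12) = 1.6516
Current forward F = (S − I)·e^(rT) = (85.96 − 1.6516)·e^(0.0812·7/12) = 84.3084 × 1.048506 = 88.3979
Value (long) = (F − K)·e^(−rT) = (88.3979 − 89.24) × 0.953738 = -0.8031
Value = -kr 0.80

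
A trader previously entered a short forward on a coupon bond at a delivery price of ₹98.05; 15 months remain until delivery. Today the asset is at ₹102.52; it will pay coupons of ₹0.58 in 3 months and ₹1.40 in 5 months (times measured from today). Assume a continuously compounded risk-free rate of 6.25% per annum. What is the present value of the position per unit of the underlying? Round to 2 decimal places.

-₹9.90

PV(remaining coupons) I = 0.58·e^(−0.0625·3/12) + 1.40·e^(−0.0625·5/12) = 1.9350
Current forward F = (S − I)·e^(rT) = (102.52 − 1.9350)·e^(0.0625·15/12) = 100.5850 × 1.081258 = 108.7583
Value (long) = (F − K)·e^(−rT) = (108.7583 − 98.05) × 0.924849 = 9.9036
Short position value = −(long value) = -₹9.90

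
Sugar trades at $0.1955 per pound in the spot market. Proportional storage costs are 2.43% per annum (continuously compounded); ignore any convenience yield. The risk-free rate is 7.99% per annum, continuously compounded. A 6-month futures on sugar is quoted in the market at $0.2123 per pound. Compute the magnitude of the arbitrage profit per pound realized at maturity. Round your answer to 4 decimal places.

Fair futures: F* = S·e^(carry·T), with carry = (r + u) = 0.0799 + 0.0243 = 0.1042
F* = 0.1955 · e^(0.1042 × 6/12) = 0.1955 · e^0.052100 = 0.1955 × 1.053481 = $0.2060
Market $0.2123 > fair $0.2060: forward overpriced → cash-and-carry (buy spot, short the forward).
At maturity, profit = |F_mkt − F*| = |0.2123 − 0.2060| = $0.0063 per pound

$0.0063 per pound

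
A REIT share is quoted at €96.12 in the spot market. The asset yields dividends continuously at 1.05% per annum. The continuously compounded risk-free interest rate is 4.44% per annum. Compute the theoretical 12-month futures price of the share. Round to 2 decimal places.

F = S·e^((r − q)T) = 96.12 · e^((0.0444 − 0.0105) × 12/12)
= 96.12 · e^0.033900 = 96.12 × 1.034481
F = €99.43

€99.43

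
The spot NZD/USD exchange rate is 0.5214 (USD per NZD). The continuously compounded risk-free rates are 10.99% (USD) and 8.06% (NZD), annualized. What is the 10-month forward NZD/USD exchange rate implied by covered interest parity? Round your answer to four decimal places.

F = S·e^((r_USD − r_NZD)T) = 0.5214 · e^((0.1099 − 0.0806) × 10/12)
= 0.5214 · e^0.024417 = 0.5214 × 1.024718
F = 0.5343 USD per NZD

0.5343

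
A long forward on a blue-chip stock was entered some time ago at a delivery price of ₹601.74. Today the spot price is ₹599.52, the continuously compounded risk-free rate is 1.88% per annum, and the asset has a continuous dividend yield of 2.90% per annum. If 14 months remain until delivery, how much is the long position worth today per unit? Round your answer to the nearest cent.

Current fair forward for the remaining 14 months: F = S·e^((r − q)·T), (r − q) = 0.0188 − 0.0290 = -0.0102
F = 599.52 · e^(-0.0102 × 14/12) = 599.52 × 0.988171 = 592.4283
Value of long forward = (F − K)·e^(−rT) = (592.4283 − 601.74) · e^(−0.0188·14/12)
= -9.3117 × 0.978305 = -9.11

-₹9.11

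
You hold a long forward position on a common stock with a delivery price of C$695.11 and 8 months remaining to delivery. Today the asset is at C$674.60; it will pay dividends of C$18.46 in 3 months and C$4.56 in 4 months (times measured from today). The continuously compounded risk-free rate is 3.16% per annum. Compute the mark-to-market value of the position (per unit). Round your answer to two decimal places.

PV(remaining dividends) I = 18.46·e^(−0.0316·3/12) + 4.56·e^(−0.0316·4/12) = 22.8270
Current forward F = (S − I)·e^(rT) = (674.60 − 22.8270)·e^(0.0316·8/12) = 651.7730 × 1.021290 = 665.6492
Value (long) = (F − K)·e^(−rT) = (665.6492 − 695.11) × 0.979154 = -28.8467
Value = -C$28.85

-C$28.85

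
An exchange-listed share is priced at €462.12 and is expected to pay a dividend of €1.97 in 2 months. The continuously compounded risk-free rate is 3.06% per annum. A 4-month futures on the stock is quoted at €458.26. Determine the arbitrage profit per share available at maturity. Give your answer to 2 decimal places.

€6.62 per share

PV(dividends) I = 1.97·e^(−0.0306·2/12) = 1.9600
Fair futures F* = (S − I)·e^(rT) = (462.12 − 1.9600)·e^0.010200 = 460.1600 × 1.010252 = 464.8776
Market €458.26 < fair 464.8776: forward underpriced → reverse cash-and-carry (short the stock, invest proceeds at r, pay the dividends, go long the forward).
Profit at T = |F_mkt − F*| = |458.26 − 464.8776| = €6.62 per share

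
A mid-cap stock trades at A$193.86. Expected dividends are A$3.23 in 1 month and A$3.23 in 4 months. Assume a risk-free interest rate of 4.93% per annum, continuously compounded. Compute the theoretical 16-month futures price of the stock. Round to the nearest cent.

A$200.20

PV(dividends) I = 3.23·e^(−0.0493·1/12) + 3.23·e^(−0.0493·4/12)
I = 3.2168 + 3.1774 = 6.3942
F = (S − I)·e^(rT) = (193.86 − 6.3942) · e^(0.0493·16/12)
= 187.4658 · e^0.065733 = 187.4658 × 1.067942 = A$200.20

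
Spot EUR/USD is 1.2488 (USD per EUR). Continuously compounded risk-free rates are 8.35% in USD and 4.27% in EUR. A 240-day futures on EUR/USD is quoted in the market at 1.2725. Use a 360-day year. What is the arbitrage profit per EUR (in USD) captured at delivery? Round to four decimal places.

0.0107 per EUR (in USD)

Fair futures: F* = S·e^(carry·T), with carry = (r_USD − r_EUR) = 0.0835 − 0.0427 = 0.0408
F* = 1.2488 · e^(0.0408 × 240/360) = 1.2488 · e^0.027200 = 1.2488 × 1.027573 = 1.2832
Market 1.2725 < fair 1.2832: forward underpriced → reverse cash-and-carry (short spot, go long the forward).
At maturity, profit = |F_mkt − F*| = |1.2725 − 1.2832| = 0.0107 per EUR (in USD)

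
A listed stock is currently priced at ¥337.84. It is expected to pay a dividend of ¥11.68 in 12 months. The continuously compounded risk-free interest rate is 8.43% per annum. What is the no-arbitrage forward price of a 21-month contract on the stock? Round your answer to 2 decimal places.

¥379.10

PV(dividends) I = 11.68·e^(−0.0843·12/12)
I = 10.7357
F = (S − I)·e^(rT) = (337.84 − 10.7357) · e^(0.0843·21/12)
= 327.1043 · e^0.147525 = 327.1043 × 1.158962 = ¥379.10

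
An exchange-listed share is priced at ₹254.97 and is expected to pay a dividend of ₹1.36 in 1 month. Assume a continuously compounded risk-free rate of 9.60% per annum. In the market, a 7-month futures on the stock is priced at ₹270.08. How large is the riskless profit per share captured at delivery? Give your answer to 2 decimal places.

PV(dividends) I = 1.36·e^(−0.0960·1/12) = 1.3492
Fair futures F* = (S − I)·e^(rT) = (254.97 − 1.3492)·e^0.056000 = 253.6208 × 1.057598 = 268.2289
Market ₹270.08 > fair 268.2289: forward overpriced → cash-and-carry (borrow at r, buy the stock and collect the dividends, short the forward).
Profit at T = |F_mkt − F*| = |270.08 − 268.2289| = ₹1.85 per share

₹1.85 per share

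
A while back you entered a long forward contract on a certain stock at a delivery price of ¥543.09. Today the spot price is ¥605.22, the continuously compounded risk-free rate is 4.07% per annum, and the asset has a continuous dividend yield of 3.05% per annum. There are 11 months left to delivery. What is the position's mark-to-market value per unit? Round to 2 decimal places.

Current fair forward for the remaining 11 months: F = S·e^((r − q)·T), (r − q) = 0.0407 − 0.0305 = 0.0102
F = 605.22 · e^(0.0102 × 11/12) = 605.22 × 1.009394 = 610.9054
Value of long forward = (F − K)·e^(−rT) = (610.9054 − 543.09) · e^(−0.0407·11/12)
= 67.8154 × 0.963379 = 65.33

¥65.33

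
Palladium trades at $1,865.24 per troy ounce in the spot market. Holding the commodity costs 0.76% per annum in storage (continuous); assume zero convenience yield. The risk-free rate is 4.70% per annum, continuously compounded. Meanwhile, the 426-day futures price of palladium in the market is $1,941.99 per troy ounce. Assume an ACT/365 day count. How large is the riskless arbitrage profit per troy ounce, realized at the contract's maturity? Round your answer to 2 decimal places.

Fair futures: F* = S·e^(carry·T), with carry = (r + u) = 0.0470 + 0.0076 = 0.0546
F* = 1865.24 · e^(0.0546 × 426/365) = 1865.24 · e^0.06372493 = 1865.24 × 1.06579919 = $1987.9713
Market $1941.99 < fair $1987.9713: forward underpriced → reverse cash-and-carry (short spot, go long the forward).
At maturity, profit = |F_mkt − F*| = |1941.99 − 1987.9713| = $45.98 per troy ounce

$45.98 per troy ounce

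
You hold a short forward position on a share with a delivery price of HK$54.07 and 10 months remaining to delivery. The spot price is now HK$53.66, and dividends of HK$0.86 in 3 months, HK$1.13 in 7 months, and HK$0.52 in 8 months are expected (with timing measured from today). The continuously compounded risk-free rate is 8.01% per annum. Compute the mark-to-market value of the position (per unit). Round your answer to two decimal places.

-HK$0.67

PV(remaining dividends) I = 0.86·e^(−0.0801·3/12) + 1.13·e^(−0.0801·7/12) + 0.52·e^(−0.0801·8/12) = 2.4143
Current forward F = (S − I)·e^(rT) = (53.66 − 2.4143)·e^(0.0801·10/12) = 51.2457 × 1.069028 = 54.7831
Value (long) = (F − K)·e^(−rT) = (54.7831 − 54.07) × 0.935429 = 0.6671
Short position value = −(long value) = -HK$0.67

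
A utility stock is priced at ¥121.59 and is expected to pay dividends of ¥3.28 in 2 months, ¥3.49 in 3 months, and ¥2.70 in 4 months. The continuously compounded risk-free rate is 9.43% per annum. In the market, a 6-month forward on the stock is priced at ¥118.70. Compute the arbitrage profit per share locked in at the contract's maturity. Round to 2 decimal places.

PV(dividends) I = 3.28·e^(−0.0943·2/12) + 3.49·e^(−0.0943·3/12) + 2.70·e^(−0.0943·4/12) = 9.2540
Fair forward F* = (S − I)·e^(rT) = (121.59 − 9.2540)·e^0.047150 = 112.3360 × 1.048279 = 117.7595
Market ¥118.70 > fair 117.7595: forward overpriced → cash-and-carry (borrow at r, buy the stock and collect the dividends, short the forward).
Profit at T = |F_mkt − F*| = |118.70 − 117.7595| = ¥0.94 per share

¥0.94 per share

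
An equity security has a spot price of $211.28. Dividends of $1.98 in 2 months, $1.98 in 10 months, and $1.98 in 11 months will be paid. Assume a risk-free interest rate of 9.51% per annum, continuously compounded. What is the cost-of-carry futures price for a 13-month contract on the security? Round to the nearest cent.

$228.01

PV(dividends) I = 1.98·e^(−0.0951·2/12) + 1.98·e^(−0.0951·10/12) + 1.98·e^(−0.0951·11/12)
I = 1.9489 + 1.8291 + 1.8147 = 5.5927
F = (S − I)·e^(rT) = (211.28 − 5.5927) · e^(0.0951·13/12)
= 205.6873 · e^0.103025 = 205.6873 × 1.108519 = $228.01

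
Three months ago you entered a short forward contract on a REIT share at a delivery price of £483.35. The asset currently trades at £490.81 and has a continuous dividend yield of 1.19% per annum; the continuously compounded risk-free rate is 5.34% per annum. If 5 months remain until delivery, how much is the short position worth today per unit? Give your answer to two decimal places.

Current fair forward for the remaining 5 months: F = S·e^((r − q)·T), (r − q) = 0.0534 − 0.0119 = 0.0415
F = 490.81 · e^(0.0415 × 5/12) = 490.81 × 1.017442 = 499.3707
Value of long forward = (F − K)·e^(−rT) = (499.3707 − 483.35) · e^(−0.0534·5/12)
= 16.0207 × 0.977996 = 15.67
Short position value = −(long value) = -£15.67

-£15.67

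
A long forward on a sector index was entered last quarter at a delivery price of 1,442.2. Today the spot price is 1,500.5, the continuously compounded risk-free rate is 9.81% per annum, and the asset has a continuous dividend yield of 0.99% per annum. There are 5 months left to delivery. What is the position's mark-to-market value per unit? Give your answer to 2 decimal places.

109.88

Current fair forward for the remaining 5 months: F = S·e^((r − q)·T), (r − q) = 0.0981 − 0.0099 = 0.0882
F = 1500.5 · e^(0.0882 × 5/12) = 1500.5 × 1.03743363 = 1556.6692
Value of long forward = (F − K)·e^(−rT) = (1556.6692 − 1442.2) · e^(−0.0981·5/12)
= 114.4692 × 0.95994912 = 109.88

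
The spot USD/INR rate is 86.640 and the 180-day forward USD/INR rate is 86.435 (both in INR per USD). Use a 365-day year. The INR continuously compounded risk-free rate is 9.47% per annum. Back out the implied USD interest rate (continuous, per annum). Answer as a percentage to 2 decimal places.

9.95%

F = S·e^((r_INR − r_USD)T) ⇒ r_USD = r_INR − ln(F/S)/T
ln(86.435/86.640) = -0.002369; /(180/365) = -0.004804
r_USD = 0.0947 + 0.004804 = 0.099504
r_USD = 9.95%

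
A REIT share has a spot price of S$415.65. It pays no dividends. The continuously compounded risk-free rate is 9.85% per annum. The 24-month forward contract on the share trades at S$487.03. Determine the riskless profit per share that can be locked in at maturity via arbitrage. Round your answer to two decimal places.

S$19.13 per share

Fair forward: F* = S·e^(carry·T), with carry = r = 0.0985
F* = 415.65 · e^(0.0985 × 24/12) = 415.65 · e^0.197000 = 415.65 × 1.217744 = S$506.1553
Market S$487.03 < fair S$506.1553: forward underpriced → reverse cash-and-carry (short spot, go long the forward).
At maturity, profit = |F_mkt − F*| = |487.03 − 506.1553| = S$19.13 per share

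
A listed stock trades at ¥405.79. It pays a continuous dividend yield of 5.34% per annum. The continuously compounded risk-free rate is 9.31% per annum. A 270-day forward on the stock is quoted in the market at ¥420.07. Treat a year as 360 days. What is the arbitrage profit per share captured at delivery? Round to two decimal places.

Fair forward: F* = S·e^(carry·T), with carry = (r − q) = 0.0931 − 0.0534 = 0.0397
F* = 405.79 · e^(0.0397 × 270/360) = 405.79 · e^0.029775 = 405.79 × 1.030223 = ¥418.0542
Market ¥420.07 > fair ¥418.0542: forward overpriced → cash-and-carry (buy spot, short the forward).
At maturity, profit = |F_mkt − F*| = |420.07 − 418.0542| = ¥2.02 per share

¥2.02 per share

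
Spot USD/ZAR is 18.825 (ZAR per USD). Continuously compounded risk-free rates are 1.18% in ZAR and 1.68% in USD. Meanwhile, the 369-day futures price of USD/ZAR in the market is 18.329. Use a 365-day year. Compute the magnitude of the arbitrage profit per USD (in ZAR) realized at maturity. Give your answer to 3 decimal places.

0.401 per USD (in ZAR)

Fair futures: F* = S·e^(carry·T), with carry = (r_ZAR − r_USD) = 0.0118 − 0.0168 = -0.0050
F* = 18.825 · e^(-0.0050 × 369/365) = 18.825 · e^-0.005055 = 18.825 × 0.994958 = 18.7301
Market 18.329 < fair 18.7301: forward underpriced → reverse cash-and-carry (short spot, go long the forward).
At maturity, profit = |F_mkt − F*| = |18.329 − 18.7301| = 0.401 per USD (in ZAR)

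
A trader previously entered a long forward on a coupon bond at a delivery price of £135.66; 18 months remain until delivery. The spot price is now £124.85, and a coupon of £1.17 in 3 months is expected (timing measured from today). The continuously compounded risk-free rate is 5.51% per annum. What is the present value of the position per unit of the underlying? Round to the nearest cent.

-£1.20

PV(remaining coupons) I = 1.17·e^(−0.0551·3/12) = 1.1540
Current forward F = (S − I)·e^(rT) = (124.85 − 1.1540)·e^(0.0551·18/12) = 123.6960 × 1.086162 = 134.3539
Value (long) = (F − K)·e^(−rT) = (134.3539 − 135.66) × 0.920673 = -1.2025
Value = -£1.20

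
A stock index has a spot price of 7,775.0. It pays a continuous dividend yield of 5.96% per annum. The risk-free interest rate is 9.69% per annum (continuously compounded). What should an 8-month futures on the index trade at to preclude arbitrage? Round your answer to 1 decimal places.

7,970.8

F = S·e^((r − q)T) = 7775.0 · e^((0.0969 − 0.0596) × 8/12)
= 7775.0 · e^0.024867 = 7775.0 × 1.025179
F = 7,970.8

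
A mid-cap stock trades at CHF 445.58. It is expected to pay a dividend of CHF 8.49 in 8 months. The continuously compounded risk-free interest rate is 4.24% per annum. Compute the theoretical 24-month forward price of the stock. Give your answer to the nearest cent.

CHF 476.03

PV(dividends) I = 8.49·e^(−0.0424·8/12)
I = 8.2534
F = (S − I)·e^(rT) = (445.58 − 8.2534) · e^(0.0424·24/12)
= 437.3266 · e^0.084800 = 437.3266 × 1.088499 = CHF 476.03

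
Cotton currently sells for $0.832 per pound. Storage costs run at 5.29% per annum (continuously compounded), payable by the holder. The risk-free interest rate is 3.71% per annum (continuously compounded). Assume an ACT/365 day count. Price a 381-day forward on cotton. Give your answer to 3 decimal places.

$0.914 per pound

Net carry = r + u − y = 0.0371 + 0.0529 − 0.0000 = 0.0900
F = S·e^((r+u−y)T) = 0.832 · e^(0.0900 × 381/365) = 0.832 · e^0.093945
= 0.832 × 1.098499 = $0.914 per pound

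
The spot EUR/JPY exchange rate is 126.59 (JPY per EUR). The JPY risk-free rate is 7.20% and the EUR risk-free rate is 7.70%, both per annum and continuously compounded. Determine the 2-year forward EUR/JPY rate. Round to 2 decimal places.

125.33

F = S·e^((r_JPY − r_EUR)T) = 126.59 · e^((0.0720 − 0.0770) × 2)
= 126.59 · e^-0.010000 = 126.59 × 0.990050
F = 125.33 JPY per EUR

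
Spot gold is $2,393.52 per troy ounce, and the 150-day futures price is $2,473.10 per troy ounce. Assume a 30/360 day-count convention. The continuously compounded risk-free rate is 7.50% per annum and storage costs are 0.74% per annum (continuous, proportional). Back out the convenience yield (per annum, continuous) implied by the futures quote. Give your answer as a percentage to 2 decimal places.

0.39%

F = S·e^((r+u−y)T) ⇒ (r+u−y) = ln(F/S)/T
ln(2473.10/2393.52) = 0.032707; /T ⇒ 0.078497
y = r + u − ln(F/S)/T = 0.0750 + 0.0074 − 0.078497 = 0.003903
y = 0.39%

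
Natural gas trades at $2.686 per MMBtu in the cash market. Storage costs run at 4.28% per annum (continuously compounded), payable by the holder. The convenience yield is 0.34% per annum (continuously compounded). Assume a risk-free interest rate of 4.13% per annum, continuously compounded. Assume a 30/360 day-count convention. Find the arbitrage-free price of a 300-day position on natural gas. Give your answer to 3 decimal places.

$2.873 per MMBtu

Net carry = r + u − y = 0.0413 + 0.0428 − 0.0034 = 0.0807
F = S·e^((r+u−y)T) = 2.686 · e^(0.0807 × 300/360) = 2.686 · e^0.067250
= 2.686 × 1.069563 = $2.873 per MMBtu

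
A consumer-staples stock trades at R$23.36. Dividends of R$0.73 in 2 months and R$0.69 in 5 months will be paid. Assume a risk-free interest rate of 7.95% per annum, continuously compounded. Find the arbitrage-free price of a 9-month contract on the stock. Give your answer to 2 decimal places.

R$23.32

PV(dividends) I = 0.73·e^(−0.0795·2/12) + 0.69·e^(−0.0795·5/12)
I = 0.7204 + 0.6675 = 1.3879
F = (S − I)·e^(rT) = (23.36 − 1.3879) · e^(0.0795·9/12)
= 21.9721 · e^0.059625 = 21.9721 × 1.061438 = R$23.32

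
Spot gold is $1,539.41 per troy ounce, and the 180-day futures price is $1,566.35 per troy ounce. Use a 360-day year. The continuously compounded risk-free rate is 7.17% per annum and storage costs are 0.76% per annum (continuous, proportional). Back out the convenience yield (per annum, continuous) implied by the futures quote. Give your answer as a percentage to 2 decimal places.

4.46%

F = S·e^((r+u−y)T) ⇒ (r+u−y) = ln(F/S)/T
ln(1566.35/1539.41) = 0.017349; /T ⇒ 0.034698
y = r + u − ln(F/S)/T = 0.0717 + 0.0076 − 0.034698 = 0.044602
y = 4.46%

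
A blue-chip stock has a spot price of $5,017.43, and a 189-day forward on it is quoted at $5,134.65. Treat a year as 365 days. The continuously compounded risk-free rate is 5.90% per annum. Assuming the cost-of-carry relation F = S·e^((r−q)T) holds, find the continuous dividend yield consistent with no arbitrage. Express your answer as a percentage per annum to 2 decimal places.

1.44%

From F = S·e^((r−q)T): (r − q) = ln(F/S)/T
ln(5134.65/5017.43) = ln(1.023363) = 0.023094
(r − q) = 0.023094 / (189/365) = 0.044600
q = r − ln(F/S)/T = 0.0590 − 0.044600 = 0.014400
q = 1.44%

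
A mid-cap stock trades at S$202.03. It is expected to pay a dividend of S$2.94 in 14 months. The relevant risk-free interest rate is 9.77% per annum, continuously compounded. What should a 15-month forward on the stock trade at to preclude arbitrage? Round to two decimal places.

S$225.31

PV(dividends) I = 2.94·e^(−0.0977·14/12)
I = 2.6233
F = (S − I)·e^(rT) = (202.03 − 2.6233) · e^(0.0977·15/12)
= 199.4067 · e^0.122125 = 199.4067 × 1.129895 = S$225.31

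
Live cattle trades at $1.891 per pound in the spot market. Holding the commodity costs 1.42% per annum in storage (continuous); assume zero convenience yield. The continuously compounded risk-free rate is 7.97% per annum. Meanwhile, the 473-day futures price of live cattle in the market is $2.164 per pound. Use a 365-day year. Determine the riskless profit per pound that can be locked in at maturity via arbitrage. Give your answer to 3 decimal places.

$0.028 per pound

Fair futures: F* = S·e^(carry·T), with carry = (r + u) = 0.0797 + 0.0142 = 0.0939
F* = 1.891 · e^(0.0939 × 473/365) = 1.891 · e^0.121684 = 1.891 × 1.129397 = $2.1357
Market $2.164 > fair $2.1357: forward overpriced → cash-and-carry (buy spot, short the forward).
At maturity, profit = |F_mkt − F*| = |2.164 − 2.1357| = $0.028 per pound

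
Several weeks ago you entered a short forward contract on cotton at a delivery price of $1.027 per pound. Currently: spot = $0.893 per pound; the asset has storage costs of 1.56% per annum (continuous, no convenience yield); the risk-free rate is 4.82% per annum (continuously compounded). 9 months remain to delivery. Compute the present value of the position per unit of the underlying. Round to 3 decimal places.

$0.087 per pound

Current fair forward for the remaining 9 months: F = S·e^((r + u)·T), (r + u) = 0.0482 + 0.0156 = 0.0638
F = 0.893 · e^(0.0638 × 9/12) = 0.893 × 1.049013 = 0.9368
Value of long forward = (F − K)·e^(−rT) = (0.9368 − 1.027) · e^(−0.0482·9/12)
= -0.0902 × 0.964496 = -0.087
Short position value = −(long value) = $0.087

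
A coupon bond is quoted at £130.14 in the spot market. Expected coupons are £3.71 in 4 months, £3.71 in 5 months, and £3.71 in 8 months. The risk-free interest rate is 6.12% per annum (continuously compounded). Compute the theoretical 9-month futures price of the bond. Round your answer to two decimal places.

£124.93

PV(coupons) I = 3.71·e^(−0.0612·4/12) + 3.71·e^(−0.0612·5/12) + 3.71·e^(−0.0612·8/12)
I = 3.6351 + 3.6166 + 3.5617 = 10.8134
F = (S − I)·e^(rT) = (130.14 − 10.8134) · e^(0.0612·9/12)
= 119.3266 · e^0.045900 = 119.3266 × 1.046970 = £124.93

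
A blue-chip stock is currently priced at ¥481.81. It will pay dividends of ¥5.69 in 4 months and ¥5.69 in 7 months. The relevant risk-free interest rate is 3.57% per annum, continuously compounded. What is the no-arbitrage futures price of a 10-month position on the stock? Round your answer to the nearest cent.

¥484.83

PV(dividends) I = 5.69·e^(−0.0357·4/12) + 5.69·e^(−0.0357·7/12)
I = 5.6227 + 5.5727 = 11.1954
F = (S − I)·e^(rT) = (481.81 − 11.1954) · e^(0.0357·10/12)
= 470.6146 · e^0.029750 = 470.6146 × 1.030197 = ¥484.83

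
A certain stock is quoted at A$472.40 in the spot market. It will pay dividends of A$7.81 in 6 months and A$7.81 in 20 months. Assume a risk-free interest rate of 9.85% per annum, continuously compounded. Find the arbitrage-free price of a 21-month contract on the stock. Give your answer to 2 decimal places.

A$544.56

PV(dividends) I = 7.81·e^(−0.0985·6/12) + 7.81·e^(−0.0985·20/12)
I = 7.4347 + 6.6276 = 14.0623
F = (S − I)·e^(rT) = (472.40 − 14.0623) · e^(0.0985·21/12)
= 458.3377 · e^0.172375 = 458.3377 × 1.188123 = A$544.56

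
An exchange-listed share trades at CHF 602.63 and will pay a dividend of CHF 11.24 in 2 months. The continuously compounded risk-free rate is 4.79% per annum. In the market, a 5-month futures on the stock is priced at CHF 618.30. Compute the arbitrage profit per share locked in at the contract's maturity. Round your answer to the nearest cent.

CHF 14.90 per share

PV(dividends) I = 11.24·e^(−0.0479·2/12) = 11.1506
Fair futures F* = (S − I)·e^(rT) = (602.63 − 11.1506)·e^0.019958 = 591.4794 × 1.020158 = 603.4024
Market CHF 618.30 > fair 603.4024: forward overpriced → cash-and-carry (borrow at r, buy the stock and collect the dividends, short the forward).
Profit at T = |F_mkt − F*| = |618.30 − 603.4024| = CHF 14.90 per share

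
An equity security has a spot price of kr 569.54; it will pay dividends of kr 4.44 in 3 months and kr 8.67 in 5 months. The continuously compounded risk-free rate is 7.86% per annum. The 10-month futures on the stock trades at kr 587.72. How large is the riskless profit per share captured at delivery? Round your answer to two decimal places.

kr 6.77 per share

PV(dividends) I = 4.44·e^(−0.0786·3/12) + 8.67·e^(−0.0786·5/12) = 12.7443
Fair futures F* = (S − I)·e^(rT) = (569.54 − 12.7443)·e^0.065500 = 556.7957 × 1.067693 = 594.4869
Market kr 587.72 < fair 594.4869: forward underpriced → reverse cash-and-carry (short the stock, invest proceeds at r, pay the dividends, go long the forward).
Profit at T = |F_mkt − F*| = |587.72 − 594.4869| = kr 6.77 per share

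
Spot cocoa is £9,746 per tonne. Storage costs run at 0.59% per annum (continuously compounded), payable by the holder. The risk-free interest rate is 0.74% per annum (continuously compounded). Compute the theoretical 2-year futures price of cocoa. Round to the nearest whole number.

Net carry = r + u − y = 0.0074 + 0.0059 − 0.0000 = 0.0133
F = S·e^((r+u−y)T) = 9746 · e^(0.0133 × 2) = 9746 · e^0.026600
= 9746 × 1.026957 = £10,009 per tonne

£10,009 per tonne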